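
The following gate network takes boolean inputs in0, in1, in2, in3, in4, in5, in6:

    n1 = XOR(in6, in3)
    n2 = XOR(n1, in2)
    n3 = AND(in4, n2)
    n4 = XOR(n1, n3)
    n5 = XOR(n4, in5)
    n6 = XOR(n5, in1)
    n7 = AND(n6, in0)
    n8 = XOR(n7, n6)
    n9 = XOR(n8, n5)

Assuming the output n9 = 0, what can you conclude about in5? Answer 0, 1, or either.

either

Both values of in5 occur among assignments with n9 = 0:
  in5=0: in0=0, in1=0, in2=0, in3=0, in4=0, in5=0, in6=0
  in5=1: in0=0, in1=0, in2=0, in3=0, in4=0, in5=1, in6=0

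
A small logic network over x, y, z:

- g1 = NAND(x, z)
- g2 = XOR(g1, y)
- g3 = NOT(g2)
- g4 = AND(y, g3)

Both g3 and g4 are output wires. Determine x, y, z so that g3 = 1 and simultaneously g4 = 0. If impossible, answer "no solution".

Check with x=1 y=0 z=1:
g1 = NAND(x, z) = NAND(1, 1) = 0
g2 = XOR(g1, y) = XOR(0, 0) = 0
g3 = NOT(g2) = NOT 0 = 1
g4 = AND(y, g3) = AND(0, 1) = 0
So g3 = 1 and g4 = 0.

x=1 y=0 z=1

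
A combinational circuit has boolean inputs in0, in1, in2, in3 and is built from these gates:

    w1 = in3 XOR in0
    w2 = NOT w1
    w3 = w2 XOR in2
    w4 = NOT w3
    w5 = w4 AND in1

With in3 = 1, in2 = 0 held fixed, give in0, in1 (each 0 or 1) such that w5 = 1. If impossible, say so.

w5 = w4 AND in1 must be 1, so both w4 = 1 and in1 = 1.
w4 = NOT w3 must be 1, so w3 = 0.
Check with in3 = 1, in2 = 0 and in0=0, in1=1:
w1 = in3 XOR in0 = 1 XOR 0 = 1
w2 = NOT w1 = NOT 1 = 0
w3 = w2 XOR in2 = 0 XOR 0 = 0
w4 = NOT w3 = NOT 0 = 1
w5 = w4 AND in1 = 1 AND 1 = 1
So w5 = 1.

in0=0, in1=1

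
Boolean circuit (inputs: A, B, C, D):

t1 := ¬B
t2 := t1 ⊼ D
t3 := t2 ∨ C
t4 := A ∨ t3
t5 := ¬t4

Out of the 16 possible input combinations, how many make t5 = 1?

t5 = ¬t4 must be 1, so t4 = 0.
t4 = A ∨ t3 must be 0, so both A = 0 and t3 = 0.
t3 = t2 ∨ C must be 0, so both t2 = 0 and C = 0.
Enumerating the 16 input combinations, 1 give t5 = 1 and 15 give t5 = 0.

1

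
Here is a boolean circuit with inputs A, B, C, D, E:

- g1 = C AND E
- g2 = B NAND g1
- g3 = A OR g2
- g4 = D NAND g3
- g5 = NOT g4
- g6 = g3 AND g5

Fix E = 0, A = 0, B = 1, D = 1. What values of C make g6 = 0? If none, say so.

With E = 0, A = 0, B = 1, D = 1 fixed, none of the 2 settings of C give g6 = 0.
For example, with C=0:
g1 = C AND E = 0 AND 0 = 0
g2 = B NAND g1 = 1 NAND 0 = 1
g3 = A OR g2 = 0 OR 1 = 1
g4 = D NAND g3 = 1 NAND 1 = 0
g5 = NOT g4 = NOT 0 = 1
g6 = g3 AND g5 = 1 AND 1 = 1
giving g6 = 1 ≠ 0.

no solution exists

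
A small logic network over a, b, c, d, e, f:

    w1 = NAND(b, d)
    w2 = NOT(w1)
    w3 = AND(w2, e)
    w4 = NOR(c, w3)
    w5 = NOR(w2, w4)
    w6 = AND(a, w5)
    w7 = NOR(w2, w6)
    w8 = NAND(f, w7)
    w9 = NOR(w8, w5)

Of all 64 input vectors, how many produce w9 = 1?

w9 = NOR(w8, w5) must be 1, so both w8 = 0 and w5 = 0.
w8 = NAND(f, w7) must be 0, so both f = 1 and w7 = 1.
Enumerating the 64 input combinations, 12 give w9 = 1 and 52 give w9 = 0.

12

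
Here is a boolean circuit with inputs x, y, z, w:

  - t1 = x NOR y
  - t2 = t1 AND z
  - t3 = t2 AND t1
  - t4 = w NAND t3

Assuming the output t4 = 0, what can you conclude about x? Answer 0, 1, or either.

0

t4 = w NAND t3 must be 0, so both w = 1 and t3 = 1.
Every assignment with t4 = 0 has x = 0; there are 1 such assignment(s).
  x=0, y=0, z=1, w=1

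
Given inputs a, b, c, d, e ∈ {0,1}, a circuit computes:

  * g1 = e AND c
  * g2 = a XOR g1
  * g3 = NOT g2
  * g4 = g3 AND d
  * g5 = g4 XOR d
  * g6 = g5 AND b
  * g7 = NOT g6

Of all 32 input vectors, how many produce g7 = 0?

4

g7 = NOT g6 must be 0, so g6 = 1.
g6 = g5 AND b must be 1, so both g5 = 1 and b = 1.
g5 = g4 XOR d must be 1, so g4 and d differ.
Satisfying assignments:
  a=0, b=1, c=1, d=1, e=1
  a=1, b=1, c=0, d=1, e=0
  a=1, b=1, c=0, d=1, e=1
  a=1, b=1, c=1, d=1, e=0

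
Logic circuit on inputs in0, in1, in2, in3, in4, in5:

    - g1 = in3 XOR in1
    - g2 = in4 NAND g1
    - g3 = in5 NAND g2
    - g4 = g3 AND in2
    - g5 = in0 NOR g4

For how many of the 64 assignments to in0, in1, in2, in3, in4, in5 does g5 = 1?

g5 = in0 NOR g4 must be 1, so both in0 = 0 and g4 = 0.
Enumerating the 64 input combinations, 22 give g5 = 1 and 42 give g5 = 0.

22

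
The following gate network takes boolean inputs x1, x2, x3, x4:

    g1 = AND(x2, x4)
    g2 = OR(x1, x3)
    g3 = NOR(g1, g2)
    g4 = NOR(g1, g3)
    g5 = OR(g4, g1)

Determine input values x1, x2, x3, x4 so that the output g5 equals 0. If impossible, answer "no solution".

g5 = OR(g4, g1) must be 0, so both g4 = 0 and g1 = 0.
g4 = NOR(g1, g3) must be 0, so at least one of g1, g3 is 1.
g1 = AND(x2, x4) must be 0, so at least one of x2, x4 is 0.
Check with x1=0, x2=0, x3=0, x4=0:
g1 = AND(x2, x4) = AND(0, 0) = 0
g2 = OR(x1, x3) = OR(0, 0) = 0
g3 = NOR(g1, g2) = NOR(0, 0) = 1
g4 = NOR(g1, g3) = NOR(0, 1) = 0
g5 = OR(g4, g1) = OR(0, 0) = 0
So g5 = 0 as required.

x1=0, x2=0, x3=0, x4=0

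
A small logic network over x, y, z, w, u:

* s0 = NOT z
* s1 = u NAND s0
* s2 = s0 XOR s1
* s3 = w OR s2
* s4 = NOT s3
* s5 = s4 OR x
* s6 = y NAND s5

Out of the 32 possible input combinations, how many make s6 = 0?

9

s6 = y NAND s5 must be 0, so both y = 1 and s5 = 1.
s5 = s4 OR x must be 1, so at least one of s4, x is 1.
Enumerating the 32 input combinations, 9 give s6 = 0 and 23 give s6 = 1.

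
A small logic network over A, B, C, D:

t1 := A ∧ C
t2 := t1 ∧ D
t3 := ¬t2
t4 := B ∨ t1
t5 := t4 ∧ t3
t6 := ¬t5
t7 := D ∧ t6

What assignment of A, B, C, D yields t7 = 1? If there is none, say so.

A=0, B=0, C=0, D=1

t7 = D ∧ t6 must be 1, so both D = 1 and t6 = 1.
Check with A=0, B=0, C=0, D=1:
t1 = A ∧ C = 0 ∧ 0 = 0
t2 = t1 ∧ D = 0 ∧ 1 = 0
t3 = ¬t2 = ¬0 = 1
t4 = B ∨ t1 = 0 ∨ 0 = 0
t5 = t4 ∧ t3 = 0 ∧ 1 = 0
t6 = ¬t5 = ¬0 = 1
t7 = D ∧ t6 = 1 ∧ 1 = 1
So t7 = 1 as required.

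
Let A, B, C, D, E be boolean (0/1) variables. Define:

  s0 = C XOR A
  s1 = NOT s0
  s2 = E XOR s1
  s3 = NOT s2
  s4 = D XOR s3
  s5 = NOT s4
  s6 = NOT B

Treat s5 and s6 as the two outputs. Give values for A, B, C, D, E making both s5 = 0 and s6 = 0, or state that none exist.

Check with A=1 B=1 C=0 D=1 E=1:
s0 = C XOR A = 0 XOR 1 = 1
s1 = NOT s0 = NOT 1 = 0
s2 = E XOR s1 = 1 XOR 0 = 1
s3 = NOT s2 = NOT 1 = 0
s4 = D XOR s3 = 1 XOR 0 = 1
s5 = NOT s4 = NOT 1 = 0
s6 = NOT B = NOT 1 = 0
So s5 = 0 and s6 = 0.

A=1 B=1 C=0 D=1 E=1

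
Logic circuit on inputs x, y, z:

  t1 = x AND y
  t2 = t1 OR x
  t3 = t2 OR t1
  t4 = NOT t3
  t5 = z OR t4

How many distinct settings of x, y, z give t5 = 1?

t5 = z OR t4 must be 1, so at least one of z, t4 is 1.
Satisfying assignments:
  x=0, y=0, z=0
  x=0, y=0, z=1
  x=0, y=1, z=0
  x=0, y=1, z=1
  x=1, y=0, z=1
  x=1, y=1, z=1

6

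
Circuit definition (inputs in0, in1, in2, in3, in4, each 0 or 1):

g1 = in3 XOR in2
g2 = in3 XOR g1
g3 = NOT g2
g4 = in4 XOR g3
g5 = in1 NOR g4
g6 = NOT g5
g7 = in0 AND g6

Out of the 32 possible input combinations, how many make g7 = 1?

g7 = in0 AND g6 must be 1, so both in0 = 1 and g6 = 1.
g6 = NOT g5 must be 1, so g5 = 0.
g5 = in1 NOR g4 must be 0, so at least one of in1, g4 is 1.
Enumerating the 32 input combinations, 12 give g7 = 1 and 20 give g7 = 0.

12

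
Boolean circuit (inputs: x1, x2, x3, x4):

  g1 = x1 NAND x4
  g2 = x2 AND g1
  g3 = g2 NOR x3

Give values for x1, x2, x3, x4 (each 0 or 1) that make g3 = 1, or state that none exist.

Check with x1=0, x2=0, x3=0, x4=1:
g1 = x1 NAND x4 = 0 NAND 1 = 1
g2 = x2 AND g1 = 0 AND 1 = 0
g3 = g2 NOR x3 = 0 NOR 0 = 1
So g3 = 1 as required.

x1=0, x2=0, x3=0, x4=1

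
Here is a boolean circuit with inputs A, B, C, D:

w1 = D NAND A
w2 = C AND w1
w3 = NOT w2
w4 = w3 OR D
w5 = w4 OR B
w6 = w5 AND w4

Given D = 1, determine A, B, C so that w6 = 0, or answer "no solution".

no solution exists

With D = 1 fixed, none of the 8 settings of A, B, C give w6 = 0.
For example, with A=1, B=1, C=1:
w1 = D NAND A = 1 NAND 1 = 0
w2 = C AND w1 = 1 AND 0 = 0
w3 = NOT w2 = NOT 0 = 1
w4 = w3 OR D = 1 OR 1 = 1
w5 = w4 OR B = 1 OR 1 = 1
w6 = w5 AND w4 = 1 AND 1 = 1
giving w6 = 1 ≠ 0.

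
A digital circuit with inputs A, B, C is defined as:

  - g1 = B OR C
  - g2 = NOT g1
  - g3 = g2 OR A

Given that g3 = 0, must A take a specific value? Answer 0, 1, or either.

0

g3 = g2 OR A must be 0, so both g2 = 0 and A = 0.
g2 = NOT g1 must be 0, so g1 = 1.
Every assignment with g3 = 0 has A = 0; there are 3 such assignment(s).
  A=0, B=0, C=1
  A=0, B=1, C=0
  A=0, B=1, C=1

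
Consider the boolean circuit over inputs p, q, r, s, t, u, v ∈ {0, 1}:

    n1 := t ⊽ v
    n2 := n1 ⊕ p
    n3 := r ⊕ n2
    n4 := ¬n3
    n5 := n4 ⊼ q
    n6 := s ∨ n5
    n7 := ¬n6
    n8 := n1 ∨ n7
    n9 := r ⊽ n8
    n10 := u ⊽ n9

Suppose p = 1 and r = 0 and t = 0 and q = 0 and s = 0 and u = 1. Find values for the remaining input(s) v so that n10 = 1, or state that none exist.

no solution exists

With p = 1 and r = 0 and t = 0 and q = 0 and s = 0 and u = 1 fixed, none of the 2 settings of v give n10 = 1.
For example, with v=0:
n1 = t ⊽ v = 0 ⊽ 0 = 1
n2 = n1 ⊕ p = 1 ⊕ 1 = 0
n3 = r ⊕ n2 = 0 ⊕ 0 = 0
n4 = ¬n3 = ¬0 = 1
n5 = n4 ⊼ q = 1 ⊼ 0 = 1
n6 = s ∨ n5 = 0 ∨ 1 = 1
n7 = ¬n6 = ¬1 = 0
n8 = n1 ∨ n7 = 1 ∨ 0 = 1
n9 = r ⊽ n8 = 0 ⊽ 1 = 0
n10 = u ⊽ n9 = 1 ⊽ 0 = 0
giving n10 = 0 ≠ 1.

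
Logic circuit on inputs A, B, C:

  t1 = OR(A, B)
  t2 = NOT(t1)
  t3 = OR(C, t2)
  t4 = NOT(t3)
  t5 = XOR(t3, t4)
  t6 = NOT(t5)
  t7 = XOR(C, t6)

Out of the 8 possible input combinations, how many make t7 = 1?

t7 = XOR(C, t6) must be 1, so C and t6 differ.
Satisfying assignments:
  A=0, B=0, C=1
  A=0, B=1, C=1
  A=1, B=0, C=1
  A=1, B=1, C=1

4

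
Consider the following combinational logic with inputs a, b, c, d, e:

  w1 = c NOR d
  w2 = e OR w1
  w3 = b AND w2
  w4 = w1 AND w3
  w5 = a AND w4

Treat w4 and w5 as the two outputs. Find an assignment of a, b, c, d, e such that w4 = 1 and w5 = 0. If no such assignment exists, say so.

a=0 b=1 c=0 d=0 e=1

Check with a=0 b=1 c=0 d=0 e=1:
w1 = c NOR d = 0 NOR 0 = 1
w2 = e OR w1 = 1 OR 1 = 1
w3 = b AND w2 = 1 AND 1 = 1
w4 = w1 AND w3 = 1 AND 1 = 1
w5 = a AND w4 = 0 AND 1 = 0
So w4 = 1 and w5 = 0.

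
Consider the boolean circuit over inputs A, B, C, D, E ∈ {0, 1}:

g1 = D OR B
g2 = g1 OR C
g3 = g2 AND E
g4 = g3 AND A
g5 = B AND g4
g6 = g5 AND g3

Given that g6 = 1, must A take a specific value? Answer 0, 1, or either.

g6 = g5 AND g3 must be 1, so both g5 = 1 and g3 = 1.
g5 = B AND g4 must be 1, so both B = 1 and g4 = 1.
Every assignment with g6 = 1 has A = 1; there are 4 such assignment(s).
  A=1, B=1, C=0, D=0, E=1
  A=1, B=1, C=0, D=1, E=1
  A=1, B=1, C=1, D=0, E=1
  A=1, B=1, C=1, D=1, E=1

1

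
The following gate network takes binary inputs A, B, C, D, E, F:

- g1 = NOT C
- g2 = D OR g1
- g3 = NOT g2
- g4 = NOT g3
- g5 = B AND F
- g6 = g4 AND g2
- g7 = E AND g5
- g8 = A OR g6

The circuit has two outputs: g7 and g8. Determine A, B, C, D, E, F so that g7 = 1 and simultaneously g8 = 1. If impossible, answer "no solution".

A=1, B=1, C=1, D=0, E=1, F=1

Check with A=1, B=1, C=1, D=0, E=1, F=1:
g1 = NOT C = NOT 1 = 0
g2 = D OR g1 = 0 OR 0 = 0
g3 = NOT g2 = NOT 0 = 1
g4 = NOT g3 = NOT 1 = 0
g5 = B AND F = 1 AND 1 = 1
g6 = g4 AND g2 = 0 AND 0 = 0
g7 = E AND g5 = 1 AND 1 = 1
g8 = A OR g6 = 1 OR 0 = 1
So g7 = 1 and g8 = 1.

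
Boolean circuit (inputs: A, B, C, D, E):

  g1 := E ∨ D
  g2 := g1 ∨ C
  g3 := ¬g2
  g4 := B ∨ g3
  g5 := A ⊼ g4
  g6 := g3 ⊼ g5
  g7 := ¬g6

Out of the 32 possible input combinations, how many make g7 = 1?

g7 = ¬g6 must be 1, so g6 = 0.
Satisfying assignments:
  A=0, B=0, C=0, D=0, E=0
  A=0, B=1, C=0, D=0, E=0

2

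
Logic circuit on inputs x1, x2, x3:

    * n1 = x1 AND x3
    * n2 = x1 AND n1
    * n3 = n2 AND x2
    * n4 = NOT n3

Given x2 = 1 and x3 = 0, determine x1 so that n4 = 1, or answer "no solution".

x1=0

Check with x2 = 1 and x3 = 0 and x1=0:
n1 = x1 AND x3 = 0 AND 0 = 0
n2 = x1 AND n1 = 0 AND 0 = 0
n3 = n2 AND x2 = 0 AND 1 = 0
n4 = NOT n3 = NOT 0 = 1
So n4 = 1.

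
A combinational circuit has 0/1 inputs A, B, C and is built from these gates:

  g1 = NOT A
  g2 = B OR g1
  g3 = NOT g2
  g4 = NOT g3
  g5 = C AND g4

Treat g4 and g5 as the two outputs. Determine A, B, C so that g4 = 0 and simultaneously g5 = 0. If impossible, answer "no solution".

A=1 B=0 C=1

Check with A=1 B=0 C=1:
g1 = NOT A = NOT 1 = 0
g2 = B OR g1 = 0 OR 0 = 0
g3 = NOT g2 = NOT 0 = 1
g4 = NOT g3 = NOT 1 = 0
g5 = C AND g4 = 1 AND 0 = 0
So g4 = 0 and g5 = 0.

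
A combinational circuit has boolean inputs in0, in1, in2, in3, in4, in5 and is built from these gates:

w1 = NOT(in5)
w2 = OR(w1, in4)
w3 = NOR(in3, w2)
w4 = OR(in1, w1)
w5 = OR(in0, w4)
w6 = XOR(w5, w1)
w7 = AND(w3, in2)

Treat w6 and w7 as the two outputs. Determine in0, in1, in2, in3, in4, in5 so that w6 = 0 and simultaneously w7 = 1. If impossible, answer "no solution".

Check with in0=0, in1=0, in2=1, in3=0, in4=0, in5=1:
w1 = NOT(in5) = NOT 1 = 0
w2 = OR(w1, in4) = OR(0, 0) = 0
w3 = NOR(in3, w2) = NOR(0, 0) = 1
w4 = OR(in1, w1) = OR(0, 0) = 0
w5 = OR(in0, w4) = OR(0, 0) = 0
w6 = XOR(w5, w1) = XOR(0, 0) = 0
w7 = AND(w3, in2) = AND(1, 1) = 1
So w6 = 0 and w7 = 1.

in0=0, in1=0, in2=1, in3=0, in4=0, in5=1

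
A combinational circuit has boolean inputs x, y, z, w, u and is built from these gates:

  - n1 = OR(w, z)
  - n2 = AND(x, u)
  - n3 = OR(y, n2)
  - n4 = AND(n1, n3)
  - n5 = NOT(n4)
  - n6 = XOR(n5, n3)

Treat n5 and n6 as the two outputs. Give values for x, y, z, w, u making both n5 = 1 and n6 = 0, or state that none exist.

Check with x=1, y=1, z=0, w=0, u=1:
n1 = OR(w, z) = OR(0, 0) = 0
n2 = AND(x, u) = AND(1, 1) = 1
n3 = OR(y, n2) = OR(1, 1) = 1
n4 = AND(n1, n3) = AND(0, 1) = 0
n5 = NOT(n4) = NOT 0 = 1
n6 = XOR(n5, n3) = XOR(1, 1) = 0
So n5 = 1 and n6 = 0.

x=1, y=1, z=0, w=0, u=1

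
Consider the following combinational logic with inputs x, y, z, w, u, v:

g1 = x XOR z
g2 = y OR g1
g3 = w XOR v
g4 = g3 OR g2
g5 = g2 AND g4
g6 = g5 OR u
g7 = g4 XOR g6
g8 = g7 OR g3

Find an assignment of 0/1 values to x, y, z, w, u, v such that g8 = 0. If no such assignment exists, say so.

Check with x=0, y=0, z=1, w=1, u=1, v=1:
g1 = x XOR z = 0 XOR 1 = 1
g2 = y OR g1 = 0 OR 1 = 1
g3 = w XOR v = 1 XOR 1 = 0
g4 = g3 OR g2 = 0 OR 1 = 1
g5 = g2 AND g4 = 1 AND 1 = 1
g6 = g5 OR u = 1 OR 1 = 1
g7 = g4 XOR g6 = 1 XOR 1 = 0
g8 = g7 OR g3 = 0 OR 0 = 0
So g8 = 0 as required.

x=0, y=0, z=1, w=1, u=1, v=1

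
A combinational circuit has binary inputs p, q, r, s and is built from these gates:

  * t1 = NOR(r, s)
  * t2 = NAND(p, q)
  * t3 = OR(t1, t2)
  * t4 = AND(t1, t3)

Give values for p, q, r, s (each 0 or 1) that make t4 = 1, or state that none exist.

t4 = AND(t1, t3) must be 1, so both t1 = 1 and t3 = 1.
t1 = NOR(r, s) must be 1, so both r = 0 and s = 0.
Check with p=1, q=1, r=0, s=0:
t1 = NOR(r, s) = NOR(0, 0) = 1
t2 = NAND(p, q) = NAND(1, 1) = 0
t3 = OR(t1, t2) = OR(1, 0) = 1
t4 = AND(t1, t3) = AND(1, 1) = 1
So t4 = 1 as required.

p=1, q=1, r=0, s=0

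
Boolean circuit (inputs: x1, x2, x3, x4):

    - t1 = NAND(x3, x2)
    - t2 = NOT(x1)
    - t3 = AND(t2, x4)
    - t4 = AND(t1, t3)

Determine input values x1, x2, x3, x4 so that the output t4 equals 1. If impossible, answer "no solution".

x1=0, x2=0, x3=0, x4=1

t4 = AND(t1, t3) must be 1, so both t1 = 1 and t3 = 1.
Check with x1=0, x2=0, x3=0, x4=1:
t1 = NAND(x3, x2) = NAND(0, 0) = 1
t2 = NOT(x1) = NOT 0 = 1
t3 = AND(t2, x4) = AND(1, 1) = 1
t4 = AND(t1, t3) = AND(1, 1) = 1
So t4 = 1 as required.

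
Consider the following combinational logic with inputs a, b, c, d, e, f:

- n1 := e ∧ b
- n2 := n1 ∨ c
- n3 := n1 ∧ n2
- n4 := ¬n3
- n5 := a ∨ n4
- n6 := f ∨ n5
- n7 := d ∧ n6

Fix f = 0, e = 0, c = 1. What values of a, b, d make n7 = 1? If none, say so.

n7 = d ∧ n6 must be 1, so both d = 1 and n6 = 1.
n6 = f ∨ n5 must be 1, so at least one of f, n5 is 1.
Check with f = 0, e = 0, c = 1 and a=0, b=0, d=1:
n1 = e ∧ b = 0 ∧ 0 = 0
n2 = n1 ∨ c = 0 ∨ 1 = 1
n3 = n1 ∧ n2 = 0 ∧ 1 = 0
n4 = ¬n3 = ¬0 = 1
n5 = a ∨ n4 = 0 ∨ 1 = 1
n6 = f ∨ n5 = 0 ∨ 1 = 1
n7 = d ∧ n6 = 1 ∧ 1 = 1
So n7 = 1.

a=0, b=0, d=1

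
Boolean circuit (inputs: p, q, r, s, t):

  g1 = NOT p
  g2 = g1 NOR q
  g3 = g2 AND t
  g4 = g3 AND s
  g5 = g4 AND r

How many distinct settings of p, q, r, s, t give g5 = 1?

g5 = g4 AND r must be 1, so both g4 = 1 and r = 1.
Satisfying assignments:
  p=1, q=0, r=1, s=1, t=1

1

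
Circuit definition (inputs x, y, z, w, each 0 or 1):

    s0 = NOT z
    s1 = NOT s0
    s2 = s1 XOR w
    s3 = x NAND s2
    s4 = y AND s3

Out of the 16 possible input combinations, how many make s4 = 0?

10

s4 = y AND s3 must be 0, so at least one of y, s3 is 0.
Enumerating the 16 input combinations, 10 give s4 = 0 and 6 give s4 = 1.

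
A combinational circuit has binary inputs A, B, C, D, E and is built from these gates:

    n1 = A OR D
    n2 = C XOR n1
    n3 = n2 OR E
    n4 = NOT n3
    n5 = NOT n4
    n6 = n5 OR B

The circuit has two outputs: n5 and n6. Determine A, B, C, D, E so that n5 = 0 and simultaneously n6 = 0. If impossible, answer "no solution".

Check with A=0 B=0 C=1 D=1 E=0:
n1 = A OR D = 0 OR 1 = 1
n2 = C XOR n1 = 1 XOR 1 = 0
n3 = n2 OR E = 0 OR 0 = 0
n4 = NOT n3 = NOT 0 = 1
n5 = NOT n4 = NOT 1 = 0
n6 = n5 OR B = 0 OR 0 = 0
So n5 = 0 and n6 = 0.

A=0 B=0 C=1 D=1 E=0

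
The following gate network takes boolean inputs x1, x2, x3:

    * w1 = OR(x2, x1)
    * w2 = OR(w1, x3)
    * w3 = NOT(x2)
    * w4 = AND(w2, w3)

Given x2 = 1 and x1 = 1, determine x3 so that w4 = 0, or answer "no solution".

Check with x2 = 1 and x1 = 1 and x3=1:
w1 = OR(x2, x1) = OR(1, 1) = 1
w2 = OR(w1, x3) = OR(1, 1) = 1
w3 = NOT(x2) = NOT 1 = 0
w4 = AND(w2, w3) = AND(1, 0) = 0
So w4 = 0.

x3=1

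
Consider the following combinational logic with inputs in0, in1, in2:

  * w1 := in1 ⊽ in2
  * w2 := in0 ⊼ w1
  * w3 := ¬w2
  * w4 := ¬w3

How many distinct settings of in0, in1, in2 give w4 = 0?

w4 = ¬w3 must be 0, so w3 = 1.
w3 = ¬w2 must be 1, so w2 = 0.
Satisfying assignments:
  in0=1, in1=0, in2=0

1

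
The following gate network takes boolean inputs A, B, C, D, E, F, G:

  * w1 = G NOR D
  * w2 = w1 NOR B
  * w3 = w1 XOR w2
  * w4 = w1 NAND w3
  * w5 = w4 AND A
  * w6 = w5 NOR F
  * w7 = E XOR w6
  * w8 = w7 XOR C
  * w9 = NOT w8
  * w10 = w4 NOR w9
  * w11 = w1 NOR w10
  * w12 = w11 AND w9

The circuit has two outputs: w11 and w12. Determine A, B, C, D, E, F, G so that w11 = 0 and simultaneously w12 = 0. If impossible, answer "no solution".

Check with A=1 B=1 C=0 D=0 E=0 F=1 G=0:
w1 = G NOR D = 0 NOR 0 = 1
w2 = w1 NOR B = 1 NOR 1 = 0
w3 = w1 XOR w2 = 1 XOR 0 = 1
w4 = w1 NAND w3 = 1 NAND 1 = 0
w5 = w4 AND A = 0 AND 1 = 0
w6 = w5 NOR F = 0 NOR 1 = 0
w7 = E XOR w6 = 0 XOR 0 = 0
w8 = w7 XOR C = 0 XOR 0 = 0
w9 = NOT w8 = NOT 0 = 1
w10 = w4 NOR w9 = 0 NOR 1 = 0
w11 = w1 NOR w10 = 1 NOR 0 = 0
w12 = w11 AND w9 = 0 AND 1 = 0
So w11 = 0 and w12 = 0.

A=1 B=1 C=0 D=0 E=0 F=1 G=0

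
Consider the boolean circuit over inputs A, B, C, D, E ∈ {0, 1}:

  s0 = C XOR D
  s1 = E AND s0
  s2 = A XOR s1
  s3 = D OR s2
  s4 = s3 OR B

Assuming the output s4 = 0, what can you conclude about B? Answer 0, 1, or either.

s4 = s3 OR B must be 0, so both s3 = 0 and B = 0.
s3 = D OR s2 must be 0, so both D = 0 and s2 = 0.
Every assignment with s4 = 0 has B = 0; there are 4 such assignment(s).
  A=0, B=0, C=0, D=0, E=0
  A=0, B=0, C=0, D=0, E=1
  A=0, B=0, C=1, D=0, E=0
  A=1, B=0, C=1, D=0, E=1

0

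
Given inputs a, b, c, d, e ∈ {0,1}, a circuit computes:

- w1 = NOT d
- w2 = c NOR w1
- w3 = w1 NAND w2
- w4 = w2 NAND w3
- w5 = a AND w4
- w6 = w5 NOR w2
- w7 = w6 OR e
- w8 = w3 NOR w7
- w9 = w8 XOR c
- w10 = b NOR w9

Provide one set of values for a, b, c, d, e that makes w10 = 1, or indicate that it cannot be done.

a=1 b=0 c=0 d=1 e=0

w10 = b NOR w9 must be 1, so both b = 0 and w9 = 0.
Check with a=1 b=0 c=0 d=1 e=0:
w1 = NOT d = NOT 1 = 0
w2 = c NOR w1 = 0 NOR 0 = 1
w3 = w1 NAND w2 = 0 NAND 1 = 1
w4 = w2 NAND w3 = 1 NAND 1 = 0
w5 = a AND w4 = 1 AND 0 = 0
w6 = w5 NOR w2 = 0 NOR 1 = 0
w7 = w6 OR e = 0 OR 0 = 0
w8 = w3 NOR w7 = 1 NOR 0 = 0
w9 = w8 XOR c = 0 XOR 0 = 0
w10 = b NOR w9 = 0 NOR 0 = 1
So w10 = 1 as required.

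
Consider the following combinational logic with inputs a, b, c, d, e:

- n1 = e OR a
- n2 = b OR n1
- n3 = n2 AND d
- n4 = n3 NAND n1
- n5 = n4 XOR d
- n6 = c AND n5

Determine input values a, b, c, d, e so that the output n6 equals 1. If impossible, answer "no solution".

n6 = c AND n5 must be 1, so both c = 1 and n5 = 1.
Check with a=1 b=0 c=1 d=1 e=1:
n1 = e OR a = 1 OR 1 = 1
n2 = b OR n1 = 0 OR 1 = 1
n3 = n2 AND d = 1 AND 1 = 1
n4 = n3 NAND n1 = 1 NAND 1 = 0
n5 = n4 XOR d = 0 XOR 1 = 1
n6 = c AND n5 = 1 AND 1 = 1
So n6 = 1 as required.

a=1 b=0 c=1 d=1 e=1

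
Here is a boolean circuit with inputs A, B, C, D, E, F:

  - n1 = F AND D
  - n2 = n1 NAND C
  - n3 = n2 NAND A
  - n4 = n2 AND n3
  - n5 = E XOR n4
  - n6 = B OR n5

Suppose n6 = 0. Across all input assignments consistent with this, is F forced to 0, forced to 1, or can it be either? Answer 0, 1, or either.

Both values of F occur among assignments with n6 = 0:
  F=0: A=0, B=0, C=0, D=0, E=1, F=0
  F=1: A=0, B=0, C=0, D=0, E=1, F=1

either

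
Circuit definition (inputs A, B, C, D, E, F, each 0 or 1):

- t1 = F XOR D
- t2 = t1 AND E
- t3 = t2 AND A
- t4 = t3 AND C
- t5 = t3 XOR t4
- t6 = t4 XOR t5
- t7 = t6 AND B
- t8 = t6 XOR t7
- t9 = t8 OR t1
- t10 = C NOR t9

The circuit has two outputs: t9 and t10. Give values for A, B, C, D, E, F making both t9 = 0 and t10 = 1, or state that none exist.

A=0 B=1 C=0 D=1 E=0 F=1

Check with A=0 B=1 C=0 D=1 E=0 F=1:
t1 = F XOR D = 1 XOR 1 = 0
t2 = t1 AND E = 0 AND 0 = 0
t3 = t2 AND A = 0 AND 0 = 0
t4 = t3 AND C = 0 AND 0 = 0
t5 = t3 XOR t4 = 0 XOR 0 = 0
t6 = t4 XOR t5 = 0 XOR 0 = 0
t7 = t6 AND B = 0 AND 1 = 0
t8 = t6 XOR t7 = 0 XOR 0 = 0
t9 = t8 OR t1 = 0 OR 0 = 0
t10 = C NOR t9 = 0 NOR 0 = 1
So t9 = 0 and t10 = 1.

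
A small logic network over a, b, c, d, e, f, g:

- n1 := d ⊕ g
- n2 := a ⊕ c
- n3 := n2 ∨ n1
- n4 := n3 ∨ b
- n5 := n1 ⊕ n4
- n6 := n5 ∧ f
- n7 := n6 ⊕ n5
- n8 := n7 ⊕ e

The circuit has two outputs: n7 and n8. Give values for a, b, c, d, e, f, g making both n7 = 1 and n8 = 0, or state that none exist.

a=1, b=1, c=0, d=0, e=1, f=0, g=0

Check with a=1, b=1, c=0, d=0, e=1, f=0, g=0:
n1 = d ⊕ g = 0 ⊕ 0 = 0
n2 = a ⊕ c = 1 ⊕ 0 = 1
n3 = n2 ∨ n1 = 1 ∨ 0 = 1
n4 = n3 ∨ b = 1 ∨ 1 = 1
n5 = n1 ⊕ n4 = 0 ⊕ 1 = 1
n6 = n5 ∧ f = 1 ∧ 0 = 0
n7 = n6 ⊕ n5 = 0 ⊕ 1 = 1
n8 = n7 ⊕ e = 1 ⊕ 1 = 0
So n7 = 1 and n8 = 0.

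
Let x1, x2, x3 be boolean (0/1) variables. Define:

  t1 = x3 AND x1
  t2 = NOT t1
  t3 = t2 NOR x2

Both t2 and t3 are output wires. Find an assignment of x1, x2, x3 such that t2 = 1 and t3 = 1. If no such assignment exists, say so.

Across all 8 input combinations, none give both t2 = 1 and t3 = 1.

no solution exists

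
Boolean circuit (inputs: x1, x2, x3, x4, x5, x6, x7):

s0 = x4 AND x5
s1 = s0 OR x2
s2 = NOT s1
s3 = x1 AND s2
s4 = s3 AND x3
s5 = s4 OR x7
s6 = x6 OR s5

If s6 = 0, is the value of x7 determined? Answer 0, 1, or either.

s6 = x6 OR s5 must be 0, so both x6 = 0 and s5 = 0.
s5 = s4 OR x7 must be 0, so both s4 = 0 and x7 = 0.
Every assignment with s6 = 0 has x7 = 0; there are 29 such assignment(s).

0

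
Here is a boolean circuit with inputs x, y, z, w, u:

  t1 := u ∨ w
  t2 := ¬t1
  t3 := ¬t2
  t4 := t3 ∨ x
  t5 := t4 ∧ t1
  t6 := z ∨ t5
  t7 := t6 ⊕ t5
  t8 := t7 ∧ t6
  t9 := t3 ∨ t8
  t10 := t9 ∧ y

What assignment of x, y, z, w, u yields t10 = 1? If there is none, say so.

t10 = t9 ∧ y must be 1, so both t9 = 1 and y = 1.
t9 = t3 ∨ t8 must be 1, so at least one of t3, t8 is 1.
Check with x=0 y=1 z=0 w=0 u=1:
t1 = u ∨ w = 1 ∨ 0 = 1
t2 = ¬t1 = ¬1 = 0
t3 = ¬t2 = ¬0 = 1
t4 = t3 ∨ x = 1 ∨ 0 = 1
t5 = t4 ∧ t1 = 1 ∧ 1 = 1
t6 = z ∨ t5 = 0 ∨ 1 = 1
t7 = t6 ⊕ t5 = 1 ⊕ 1 = 0
t8 = t7 ∧ t6 = 0 ∧ 1 = 0
t9 = t3 ∨ t8 = 1 ∨ 0 = 1
t10 = t9 ∧ y = 1 ∧ 1 = 1
So t10 = 1 as required.

x=0 y=1 z=0 w=0 u=1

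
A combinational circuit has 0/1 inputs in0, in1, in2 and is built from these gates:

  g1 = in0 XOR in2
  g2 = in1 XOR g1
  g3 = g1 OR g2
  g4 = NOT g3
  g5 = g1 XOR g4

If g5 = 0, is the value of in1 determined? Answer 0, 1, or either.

g5 = g1 XOR g4 must be 0, so g1 and g4 are equal.
Every assignment with g5 = 0 has in1 = 1; there are 2 such assignment(s).
  in0=0, in1=1, in2=0
  in0=1, in1=1, in2=1

1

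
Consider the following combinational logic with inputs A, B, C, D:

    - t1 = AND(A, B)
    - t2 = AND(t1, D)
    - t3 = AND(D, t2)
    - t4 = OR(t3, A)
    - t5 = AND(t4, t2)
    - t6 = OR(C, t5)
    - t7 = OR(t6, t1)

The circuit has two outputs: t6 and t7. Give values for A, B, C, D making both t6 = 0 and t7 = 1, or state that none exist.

Check with A=1 B=1 C=0 D=0:
t1 = AND(A, B) = AND(1, 1) = 1
t2 = AND(t1, D) = AND(1, 0) = 0
t3 = AND(D, t2) = AND(0, 0) = 0
t4 = OR(t3, A) = OR(0, 1) = 1
t5 = AND(t4, t2) = AND(1, 0) = 0
t6 = OR(C, t5) = OR(0, 0) = 0
t7 = OR(t6, t1) = OR(0, 1) = 1
So t6 = 0 and t7 = 1.

A=1 B=1 C=0 D=0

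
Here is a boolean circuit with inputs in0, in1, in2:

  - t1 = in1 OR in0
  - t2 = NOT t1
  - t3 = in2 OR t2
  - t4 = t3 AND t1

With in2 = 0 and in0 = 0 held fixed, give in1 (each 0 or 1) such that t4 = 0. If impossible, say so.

in1=1

t4 = t3 AND t1 must be 0, so at least one of t3, t1 is 0.
Check with in2 = 0 and in0 = 0 and in1=1:
t1 = in1 OR in0 = 1 OR 0 = 1
t2 = NOT t1 = NOT 1 = 0
t3 = in2 OR t2 = 0 OR 0 = 0
t4 = t3 AND t1 = 0 AND 1 = 0
So t4 = 0.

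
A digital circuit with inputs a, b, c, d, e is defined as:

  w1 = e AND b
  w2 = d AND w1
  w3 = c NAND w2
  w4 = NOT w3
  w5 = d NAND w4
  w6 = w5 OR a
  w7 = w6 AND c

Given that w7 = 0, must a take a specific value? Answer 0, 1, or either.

either

Both values of a occur among assignments with w7 = 0:
  a=0: a=0, b=0, c=0, d=0, e=0
  a=1: a=1, b=0, c=0, d=0, e=0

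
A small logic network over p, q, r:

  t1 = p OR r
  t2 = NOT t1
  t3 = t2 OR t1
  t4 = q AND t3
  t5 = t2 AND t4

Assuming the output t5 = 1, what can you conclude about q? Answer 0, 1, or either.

t5 = t2 AND t4 must be 1, so both t2 = 1 and t4 = 1.
t2 = NOT t1 must be 1, so t1 = 0.
Every assignment with t5 = 1 has q = 1; there are 1 such assignment(s).
  p=0, q=1, r=0

1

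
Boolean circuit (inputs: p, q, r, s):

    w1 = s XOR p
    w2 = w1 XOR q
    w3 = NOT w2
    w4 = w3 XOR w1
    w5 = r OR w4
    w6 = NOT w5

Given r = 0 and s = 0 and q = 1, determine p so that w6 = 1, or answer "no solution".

p=1

Check with r = 0 and s = 0 and q = 1 and p=1:
w1 = s XOR p = 0 XOR 1 = 1
w2 = w1 XOR q = 1 XOR 1 = 0
w3 = NOT w2 = NOT 0 = 1
w4 = w3 XOR w1 = 1 XOR 1 = 0
w5 = r OR w4 = 0 OR 0 = 0
w6 = NOT w5 = NOT 0 = 1
So w6 = 1.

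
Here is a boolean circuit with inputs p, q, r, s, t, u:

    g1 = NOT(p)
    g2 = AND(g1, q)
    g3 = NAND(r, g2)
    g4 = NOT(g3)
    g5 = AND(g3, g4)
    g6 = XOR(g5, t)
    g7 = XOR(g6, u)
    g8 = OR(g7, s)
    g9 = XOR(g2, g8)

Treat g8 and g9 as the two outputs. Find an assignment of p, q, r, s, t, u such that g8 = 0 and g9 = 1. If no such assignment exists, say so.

p=0 q=1 r=1 s=0 t=1 u=1

Check with p=0 q=1 r=1 s=0 t=1 u=1:
g1 = NOT(p) = NOT 0 = 1
g2 = AND(g1, q) = AND(1, 1) = 1
g3 = NAND(r, g2) = NAND(1, 1) = 0
g4 = NOT(g3) = NOT 0 = 1
g5 = AND(g3, g4) = AND(0, 1) = 0
g6 = XOR(g5, t) = XOR(0, 1) = 1
g7 = XOR(g6, u) = XOR(1, 1) = 0
g8 = OR(g7, s) = OR(0, 0) = 0
g9 = XOR(g2, g8) = XOR(1, 0) = 1
So g8 = 0 and g9 = 1.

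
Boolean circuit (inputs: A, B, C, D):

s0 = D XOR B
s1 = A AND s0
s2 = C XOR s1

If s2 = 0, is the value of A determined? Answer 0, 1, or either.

Both values of A occur among assignments with s2 = 0:
  A=0: A=0, B=0, C=0, D=0
  A=1: A=1, B=0, C=0, D=0

either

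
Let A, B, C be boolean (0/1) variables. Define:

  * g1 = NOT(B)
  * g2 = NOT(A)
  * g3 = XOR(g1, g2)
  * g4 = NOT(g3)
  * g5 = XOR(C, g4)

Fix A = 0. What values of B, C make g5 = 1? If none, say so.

g5 = XOR(C, g4) must be 1, so C and g4 differ.
Check with A = 0 and B=0, C=0:
g1 = NOT(B) = NOT 0 = 1
g2 = NOT(A) = NOT 0 = 1
g3 = XOR(g1, g2) = XOR(1, 1) = 0
g4 = NOT(g3) = NOT 0 = 1
g5 = XOR(C, g4) = XOR(0, 1) = 1
So g5 = 1.

B=0, C=0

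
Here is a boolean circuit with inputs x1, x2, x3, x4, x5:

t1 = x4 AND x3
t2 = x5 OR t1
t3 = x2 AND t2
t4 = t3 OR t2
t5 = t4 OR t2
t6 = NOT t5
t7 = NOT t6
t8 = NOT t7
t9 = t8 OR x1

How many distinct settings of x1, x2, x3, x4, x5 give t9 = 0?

t9 = t8 OR x1 must be 0, so both t8 = 0 and x1 = 0.
t8 = NOT t7 must be 0, so t7 = 1.
t7 = NOT t6 must be 1, so t6 = 0.
Enumerating the 32 input combinations, 10 give t9 = 0 and 22 give t9 = 1.

10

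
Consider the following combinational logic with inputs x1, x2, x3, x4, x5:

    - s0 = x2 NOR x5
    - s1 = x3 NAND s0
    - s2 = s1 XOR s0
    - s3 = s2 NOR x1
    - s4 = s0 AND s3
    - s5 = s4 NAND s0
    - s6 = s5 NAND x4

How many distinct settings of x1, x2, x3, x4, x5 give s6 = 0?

15

s6 = s5 NAND x4 must be 0, so both s5 = 1 and x4 = 1.
s5 = s4 NAND s0 must be 1, so at least one of s4, s0 is 0.
Enumerating the 32 input combinations, 15 give s6 = 0 and 17 give s6 = 1.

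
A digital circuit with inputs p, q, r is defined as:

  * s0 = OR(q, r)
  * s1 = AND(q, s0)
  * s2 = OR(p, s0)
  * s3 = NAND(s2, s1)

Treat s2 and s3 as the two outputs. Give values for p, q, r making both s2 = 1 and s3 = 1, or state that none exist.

p=0 q=0 r=1

Check with p=0 q=0 r=1:
s0 = OR(q, r) = OR(0, 1) = 1
s1 = AND(q, s0) = AND(0, 1) = 0
s2 = OR(p, s0) = OR(0, 1) = 1
s3 = NAND(s2, s1) = NAND(1, 0) = 1
So s2 = 1 and s3 = 1.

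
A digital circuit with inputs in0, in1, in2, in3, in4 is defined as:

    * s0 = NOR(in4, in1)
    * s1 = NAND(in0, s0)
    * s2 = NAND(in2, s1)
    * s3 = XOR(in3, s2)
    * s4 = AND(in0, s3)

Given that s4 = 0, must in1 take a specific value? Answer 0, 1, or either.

Both values of in1 occur among assignments with s4 = 0:
  in1=0: in0=0, in1=0, in2=0, in3=0, in4=0
  in1=1: in0=0, in1=1, in2=0, in3=0, in4=0

either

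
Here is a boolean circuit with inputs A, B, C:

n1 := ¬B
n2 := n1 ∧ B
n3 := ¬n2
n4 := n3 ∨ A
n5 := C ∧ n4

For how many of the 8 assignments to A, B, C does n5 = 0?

n5 = C ∧ n4 must be 0, so at least one of C, n4 is 0.
Satisfying assignments:
  A=0, B=0, C=0
  A=0, B=1, C=0
  A=1, B=0, C=0
  A=1, B=1, C=0

4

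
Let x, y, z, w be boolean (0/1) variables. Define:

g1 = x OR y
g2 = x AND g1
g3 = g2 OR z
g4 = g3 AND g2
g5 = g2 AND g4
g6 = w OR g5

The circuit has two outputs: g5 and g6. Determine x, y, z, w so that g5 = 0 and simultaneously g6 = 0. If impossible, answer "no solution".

Check with x=0, y=1, z=0, w=0:
g1 = x OR y = 0 OR 1 = 1
g2 = x AND g1 = 0 AND 1 = 0
g3 = g2 OR z = 0 OR 0 = 0
g4 = g3 AND g2 = 0 AND 0 = 0
g5 = g2 AND g4 = 0 AND 0 = 0
g6 = w OR g5 = 0 OR 0 = 0
So g5 = 0 and g6 = 0.

x=0, y=1, z=0, w=0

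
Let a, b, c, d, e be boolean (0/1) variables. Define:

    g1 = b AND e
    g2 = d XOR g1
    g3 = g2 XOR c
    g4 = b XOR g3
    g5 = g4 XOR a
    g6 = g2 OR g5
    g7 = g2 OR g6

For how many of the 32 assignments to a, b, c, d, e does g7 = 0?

8

g7 = g2 OR g6 must be 0, so both g2 = 0 and g6 = 0.
Enumerating the 32 input combinations, 8 give g7 = 0 and 24 give g7 = 1.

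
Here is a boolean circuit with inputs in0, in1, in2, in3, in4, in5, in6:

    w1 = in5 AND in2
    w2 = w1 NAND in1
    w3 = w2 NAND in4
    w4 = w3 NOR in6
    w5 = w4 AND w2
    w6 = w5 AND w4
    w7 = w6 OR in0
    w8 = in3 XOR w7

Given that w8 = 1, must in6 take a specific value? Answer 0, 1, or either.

Both values of in6 occur among assignments with w8 = 1:
  in6=0: in0=0, in1=0, in2=0, in3=0, in4=1, in5=0, in6=0
  in6=1: in0=0, in1=0, in2=0, in3=1, in4=0, in5=0, in6=1

either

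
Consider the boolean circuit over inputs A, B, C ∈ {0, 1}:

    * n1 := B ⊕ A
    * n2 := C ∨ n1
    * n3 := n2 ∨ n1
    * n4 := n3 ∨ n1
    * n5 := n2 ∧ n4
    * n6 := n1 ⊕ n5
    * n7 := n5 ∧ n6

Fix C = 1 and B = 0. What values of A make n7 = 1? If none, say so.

A=0

Check with C = 1 and B = 0 and A=0:
n1 = B ⊕ A = 0 ⊕ 0 = 0
n2 = C ∨ n1 = 1 ∨ 0 = 1
n3 = n2 ∨ n1 = 1 ∨ 0 = 1
n4 = n3 ∨ n1 = 1 ∨ 0 = 1
n5 = n2 ∧ n4 = 1 ∧ 1 = 1
n6 = n1 ⊕ n5 = 0 ⊕ 1 = 1
n7 = n5 ∧ n6 = 1 ∧ 1 = 1
So n7 = 1.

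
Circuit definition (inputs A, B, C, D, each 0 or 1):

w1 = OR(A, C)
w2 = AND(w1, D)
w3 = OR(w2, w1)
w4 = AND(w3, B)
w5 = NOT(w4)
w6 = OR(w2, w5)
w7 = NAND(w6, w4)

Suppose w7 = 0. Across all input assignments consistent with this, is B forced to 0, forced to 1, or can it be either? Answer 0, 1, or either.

w7 = NAND(w6, w4) must be 0, so both w6 = 1 and w4 = 1.
w6 = OR(w2, w5) must be 1, so at least one of w2, w5 is 1.
Every assignment with w7 = 0 has B = 1; there are 3 such assignment(s).
  A=0, B=1, C=1, D=1
  A=1, B=1, C=0, D=1
  A=1, B=1, C=1, D=1

1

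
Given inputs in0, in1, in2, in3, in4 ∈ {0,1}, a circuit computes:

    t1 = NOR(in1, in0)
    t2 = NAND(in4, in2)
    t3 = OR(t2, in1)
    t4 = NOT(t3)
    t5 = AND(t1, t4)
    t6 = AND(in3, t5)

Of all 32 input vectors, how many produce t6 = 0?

31

t6 = AND(in3, t5) must be 0, so at least one of in3, t5 is 0.
Enumerating the 32 input combinations, 31 give t6 = 0 and 1 give t6 = 1.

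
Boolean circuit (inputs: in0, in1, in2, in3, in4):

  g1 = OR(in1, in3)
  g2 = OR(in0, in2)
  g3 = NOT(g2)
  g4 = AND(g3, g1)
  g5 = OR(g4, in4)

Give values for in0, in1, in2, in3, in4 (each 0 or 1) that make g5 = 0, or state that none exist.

in0=1, in1=1, in2=1, in3=0, in4=0

g5 = OR(g4, in4) must be 0, so both g4 = 0 and in4 = 0.
g4 = AND(g3, g1) must be 0, so at least one of g3, g1 is 0.
Check with in0=1, in1=1, in2=1, in3=0, in4=0:
g1 = OR(in1, in3) = OR(1, 0) = 1
g2 = OR(in0, in2) = OR(1, 1) = 1
g3 = NOT(g2) = NOT 1 = 0
g4 = AND(g3, g1) = AND(0, 1) = 0
g5 = OR(g4, in4) = OR(0, 0) = 0
So g5 = 0 as required.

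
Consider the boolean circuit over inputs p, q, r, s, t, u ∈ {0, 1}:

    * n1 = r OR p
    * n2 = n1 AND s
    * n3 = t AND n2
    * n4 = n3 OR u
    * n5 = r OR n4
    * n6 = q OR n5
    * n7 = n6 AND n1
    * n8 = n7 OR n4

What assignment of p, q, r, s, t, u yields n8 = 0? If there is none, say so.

p=0, q=0, r=0, s=1, t=1, u=0

n8 = n7 OR n4 must be 0, so both n7 = 0 and n4 = 0.
n7 = n6 AND n1 must be 0, so at least one of n6, n1 is 0.
n4 = n3 OR u must be 0, so both n3 = 0 and u = 0.
Check with p=0, q=0, r=0, s=1, t=1, u=0:
n1 = r OR p = 0 OR 0 = 0
n2 = n1 AND s = 0 AND 1 = 0
n3 = t AND n2 = 1 AND 0 = 0
n4 = n3 OR u = 0 OR 0 = 0
n5 = r OR n4 = 0 OR 0 = 0
n6 = q OR n5 = 0 OR 0 = 0
n7 = n6 AND n1 = 0 AND 0 = 0
n8 = n7 OR n4 = 0 OR 0 = 0
So n8 = 0 as required.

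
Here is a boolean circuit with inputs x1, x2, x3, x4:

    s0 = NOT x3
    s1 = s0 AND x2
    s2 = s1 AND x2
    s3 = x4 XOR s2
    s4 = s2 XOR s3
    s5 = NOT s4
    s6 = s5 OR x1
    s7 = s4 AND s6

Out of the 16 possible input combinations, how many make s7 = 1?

s7 = s4 AND s6 must be 1, so both s4 = 1 and s6 = 1.
s4 = s2 XOR s3 must be 1, so s2 and s3 differ.
Enumerating the 16 input combinations, 4 give s7 = 1 and 12 give s7 = 0.

4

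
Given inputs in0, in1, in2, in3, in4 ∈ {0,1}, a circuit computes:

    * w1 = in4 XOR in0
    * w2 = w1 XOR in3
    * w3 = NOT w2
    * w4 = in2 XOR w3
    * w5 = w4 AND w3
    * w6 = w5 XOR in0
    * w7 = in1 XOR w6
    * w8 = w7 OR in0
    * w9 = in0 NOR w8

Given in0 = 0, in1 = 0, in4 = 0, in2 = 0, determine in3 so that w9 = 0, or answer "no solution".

w9 = in0 NOR w8 must be 0, so at least one of in0, w8 is 1.
Check with in0 = 0, in1 = 0, in4 = 0, in2 = 0 and in3=0:
w1 = in4 XOR in0 = 0 XOR 0 = 0
w2 = w1 XOR in3 = 0 XOR 0 = 0
w3 = NOT w2 = NOT 0 = 1
w4 = in2 XOR w3 = 0 XOR 1 = 1
w5 = w4 AND w3 = 1 AND 1 = 1
w6 = w5 XOR in0 = 1 XOR 0 = 1
w7 = in1 XOR w6 = 0 XOR 1 = 1
w8 = w7 OR in0 = 1 OR 0 = 1
w9 = in0 NOR w8 = 0 NOR 1 = 0
So w9 = 0.

in3=0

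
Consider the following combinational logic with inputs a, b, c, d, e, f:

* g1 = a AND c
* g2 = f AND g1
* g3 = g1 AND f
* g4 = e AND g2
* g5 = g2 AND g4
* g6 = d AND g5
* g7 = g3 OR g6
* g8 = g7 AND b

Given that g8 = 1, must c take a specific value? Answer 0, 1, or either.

1

g8 = g7 AND b must be 1, so both g7 = 1 and b = 1.
g7 = g3 OR g6 must be 1, so at least one of g3, g6 is 1.
Every assignment with g8 = 1 has c = 1; there are 4 such assignment(s).
  a=1, b=1, c=1, d=0, e=0, f=1
  a=1, b=1, c=1, d=0, e=1, f=1
  a=1, b=1, c=1, d=1, e=0, f=1
  a=1, b=1, c=1, d=1, e=1, f=1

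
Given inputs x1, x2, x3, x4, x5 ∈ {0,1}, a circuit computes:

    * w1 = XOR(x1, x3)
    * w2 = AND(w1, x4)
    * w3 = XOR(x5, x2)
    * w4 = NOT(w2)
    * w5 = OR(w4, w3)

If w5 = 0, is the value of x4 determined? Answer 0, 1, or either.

1

w5 = OR(w4, w3) must be 0, so both w4 = 0 and w3 = 0.
w4 = NOT(w2) must be 0, so w2 = 1.
w3 = XOR(x5, x2) must be 0, so x5 and x2 are equal.
Every assignment with w5 = 0 has x4 = 1; there are 4 such assignment(s).
  x1=0, x2=0, x3=1, x4=1, x5=0
  x1=0, x2=1, x3=1, x4=1, x5=1
  x1=1, x2=0, x3=0, x4=1, x5=0
  x1=1, x2=1, x3=0, x4=1, x5=1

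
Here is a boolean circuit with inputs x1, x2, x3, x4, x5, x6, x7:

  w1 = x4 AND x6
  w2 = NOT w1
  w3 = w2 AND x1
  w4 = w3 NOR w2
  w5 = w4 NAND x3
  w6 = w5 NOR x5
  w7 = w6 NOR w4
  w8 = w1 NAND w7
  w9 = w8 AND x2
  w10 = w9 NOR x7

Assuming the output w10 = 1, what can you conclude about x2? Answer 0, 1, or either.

w10 = w9 NOR x7 must be 1, so both w9 = 0 and x7 = 0.
w9 = w8 AND x2 must be 0, so at least one of w8, x2 is 0.
Every assignment with w10 = 1 has x2 = 0; there are 32 such assignment(s).

0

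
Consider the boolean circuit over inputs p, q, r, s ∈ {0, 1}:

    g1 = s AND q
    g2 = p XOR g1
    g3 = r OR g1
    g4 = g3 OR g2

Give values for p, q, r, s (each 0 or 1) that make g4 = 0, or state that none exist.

p=0 q=0 r=0 s=0

Check with p=0 q=0 r=0 s=0:
g1 = s AND q = 0 AND 0 = 0
g2 = p XOR g1 = 0 XOR 0 = 0
g3 = r OR g1 = 0 OR 0 = 0
g4 = g3 OR g2 = 0 OR 0 = 0
So g4 = 0 as required.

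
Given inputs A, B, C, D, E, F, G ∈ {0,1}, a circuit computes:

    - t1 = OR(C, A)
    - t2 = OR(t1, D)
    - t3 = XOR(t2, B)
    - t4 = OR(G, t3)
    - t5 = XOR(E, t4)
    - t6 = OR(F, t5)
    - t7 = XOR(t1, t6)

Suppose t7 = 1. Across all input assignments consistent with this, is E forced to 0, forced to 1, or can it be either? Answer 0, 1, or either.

either

Both values of E occur among assignments with t7 = 1:
  E=0: A=0, B=0, C=0, D=0, E=0, F=0, G=1
  E=1: A=0, B=0, C=0, D=0, E=1, F=0, G=0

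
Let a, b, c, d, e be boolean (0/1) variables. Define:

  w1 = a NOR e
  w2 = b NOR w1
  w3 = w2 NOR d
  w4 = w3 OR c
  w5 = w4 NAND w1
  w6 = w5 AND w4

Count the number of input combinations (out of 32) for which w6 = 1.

15

w6 = w5 AND w4 must be 1, so both w5 = 1 and w4 = 1.
w5 = w4 NAND w1 must be 1, so at least one of w4, w1 is 0.
Enumerating the 32 input combinations, 15 give w6 = 1 and 17 give w6 = 0.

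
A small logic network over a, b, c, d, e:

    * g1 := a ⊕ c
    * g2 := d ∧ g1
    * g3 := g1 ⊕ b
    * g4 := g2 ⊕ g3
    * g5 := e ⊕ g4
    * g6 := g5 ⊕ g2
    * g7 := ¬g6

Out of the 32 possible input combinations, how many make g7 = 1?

g7 = ¬g6 must be 1, so g6 = 0.
g6 = g5 ⊕ g2 must be 0, so g5 and g2 are equal.
Enumerating the 32 input combinations, 16 give g7 = 1 and 16 give g7 = 0.

16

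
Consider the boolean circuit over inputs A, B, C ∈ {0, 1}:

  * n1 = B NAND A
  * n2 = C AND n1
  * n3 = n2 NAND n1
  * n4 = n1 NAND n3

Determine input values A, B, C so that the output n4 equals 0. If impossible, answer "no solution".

n4 = n1 NAND n3 must be 0, so both n1 = 1 and n3 = 1.
n1 = B NAND A must be 1, so at least one of B, A is 0.
Check with A=0 B=0 C=0:
n1 = B NAND A = 0 NAND 0 = 1
n2 = C AND n1 = 0 AND 1 = 0
n3 = n2 NAND n1 = 0 NAND 1 = 1
n4 = n1 NAND n3 = 1 NAND 1 = 0
So n4 = 0 as required.

A=0 B=0 C=0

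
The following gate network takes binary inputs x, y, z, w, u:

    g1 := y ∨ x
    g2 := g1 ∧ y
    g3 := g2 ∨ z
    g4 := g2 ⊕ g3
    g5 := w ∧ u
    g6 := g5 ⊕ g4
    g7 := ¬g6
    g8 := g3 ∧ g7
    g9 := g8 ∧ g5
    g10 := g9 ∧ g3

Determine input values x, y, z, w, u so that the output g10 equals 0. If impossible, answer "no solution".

g10 = g9 ∧ g3 must be 0, so at least one of g9, g3 is 0.
Check with x=1 y=0 z=0 w=0 u=0:
g1 = y ∨ x = 0 ∨ 1 = 1
g2 = g1 ∧ y = 1 ∧ 0 = 0
g3 = g2 ∨ z = 0 ∨ 0 = 0
g4 = g2 ⊕ g3 = 0 ⊕ 0 = 0
g5 = w ∧ u = 0 ∧ 0 = 0
g6 = g5 ⊕ g4 = 0 ⊕ 0 = 0
g7 = ¬g6 = ¬0 = 1
g8 = g3 ∧ g7 = 0 ∧ 1 = 0
g9 = g8 ∧ g5 = 0 ∧ 0 = 0
g10 = g9 ∧ g3 = 0 ∧ 0 = 0
So g10 = 0 as required.

x=1 y=0 z=0 w=0 u=0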